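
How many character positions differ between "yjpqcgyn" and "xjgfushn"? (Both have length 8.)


String 1: 'yjpqcgyn'
String 2: 'xjgfushn'
Compare each position: pos 0: 'y'!='x', pos 1: 'j'=='j', pos 2: 'p'!='g', pos 3: 'q'!='f', pos 4: 'c'!='u', pos 5: 'g'!='s', pos 6: 'y'!='h', pos 7: 'n'=='n'
Differing positions: 6
Hamming distance: 6


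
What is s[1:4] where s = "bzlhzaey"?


Input string: 'bzlhzaey'
Operation: slice [1:4]
Extract characters: s[1]='z', s[2]='l', s[3]='h'
Result: zlh


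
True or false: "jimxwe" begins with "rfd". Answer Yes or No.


Input string: 'jimxwe'
Prefix to check: 'rfd'
First 3 characters of input: 'jim'
Match: False
Result: No


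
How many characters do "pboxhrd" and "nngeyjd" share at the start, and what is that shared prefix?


String 1: 'pboxhrd'
String 2: 'nngeyjd'
Compare position by position:
pos 0: 'p' vs 'n' differ -> stop
Longest common prefix: "" (length 0)


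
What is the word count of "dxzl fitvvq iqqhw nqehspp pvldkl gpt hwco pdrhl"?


Input string: 'dxzl fitvvq iqqhw nqehspp pvldkl gpt hwco pdrhl'
Operation: split by spaces
Words found: 'dxzl', 'fitvvq', 'iqqhw', 'nqehspp', 'pvldkl', 'gpt', 'hwco', 'pdrhl'
Word count: 8


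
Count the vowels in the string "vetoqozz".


Input string: 'vetoqozz'
Operation: count vowels (a, e, i, o, u)
Scan: s[0]='v', s[1]='e' (vowel), s[2]='t', s[3]='o' (vowel), s[4]='q', s[5]='o' (vowel), s[6]='z', s[7]='z'
Vowels found: 3
Result: 3


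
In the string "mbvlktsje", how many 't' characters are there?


Input string: 'mbvlktsje'
Target character: 't'
Scan each position: s[5]='t'
Matches found at indices: 5
Total: 1


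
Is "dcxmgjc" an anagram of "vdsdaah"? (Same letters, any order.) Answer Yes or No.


String 1: 'vdsdaah' -> sorted: 'aaddhsv'
String 2: 'dcxmgjc' -> sorted: 'ccdgjmx'
Compare sorted forms: 'aaddhsv' != 'ccdgjmx'
Anagram: No


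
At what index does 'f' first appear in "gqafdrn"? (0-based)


Input string: 'gqafdrn'
Target: 'f'
Scanning left to right: s[0]='g', s[1]='q', s[2]='a', s[3]='f'
First match at index: 3


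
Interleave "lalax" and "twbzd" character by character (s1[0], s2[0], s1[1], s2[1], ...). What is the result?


String 1: 'lalax'
String 2: 'twbzd'
Operation: alternate characters
Pairs: 'l'+'t', 'a'+'w', 'l'+'b', 'a'+'z', 'x'+'d'
Result: ltawlbazxd


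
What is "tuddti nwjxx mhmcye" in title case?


Input string: 'tuddti nwjxx mhmcye'
Operation: capitalize first letter of each word
Word transformations: 'tuddti'->'Tuddti', 'nwjxx'->'Nwjxx', 'mhmcye'->'Mhmcye'
Result: Tuddti Nwjxx Mhmcye


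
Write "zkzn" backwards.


Input string: 'zkzn'
Operation: reverse character order
Original order: 'z' -> 'k' -> 'z' -> 'n'
Reversed order: 'n' -> 'z' -> 'k' -> 'z'
Result: nzkz


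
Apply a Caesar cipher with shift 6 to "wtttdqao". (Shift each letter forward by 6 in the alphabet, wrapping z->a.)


Input: 'wtttdqao', shift = 6
Operation: for each letter, (position + 6) mod 26
Mapping: 'w'(22+6=28, 28 mod 26=2)->'c', 't'(19+6=25)->'z', 't'(19+6=25)->'z', 't'(19+6=25)->'z', 'd'(3+6=9)->'j', 'q'(16+6=22)->'w', 'a'(0+6=6)->'g', 'o'(14+6=20)->'u'
Result: czzzjwgu


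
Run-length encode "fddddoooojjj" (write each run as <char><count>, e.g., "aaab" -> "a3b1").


Input: 'fddddoooojjj'
Operation: identify consecutive runs
Runs: 'f' -> f1, 'dddd' -> d4, 'oooo' -> o4, 'jjj' -> j3
Encoded: f1d4o4j3


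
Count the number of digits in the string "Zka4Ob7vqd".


Input string: 'Zka4Ob7vqd'
Operation: count digit characters (0-9)
Scan: 'Z', 'k', 'a', '4'(digit), 'O', 'b', '7'(digit), 'v', 'q', 'd'
Digits found: 2
Result: 2


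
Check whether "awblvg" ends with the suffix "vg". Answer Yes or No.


Input string: 'awblvg'
Suffix to check: 'vg'
Last 2 characters of input: 'vg'
Match: True
Result: Yes


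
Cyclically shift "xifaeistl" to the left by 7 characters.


Input: 'xifaeistl', shift = 7
Operation: split at index 7 and swap parts
Front part s[0:7] = 'xifaeis'
Back part s[7:] = 'tl'
Rotated = back + front = 'tl' + 'xifaeis'
Result: tlxifaeis


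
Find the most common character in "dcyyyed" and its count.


Input: 'dcyyyed'
Operation: tally each character
Counts: 'c':1, 'd':2, 'e':1, 'y':3
Maximum: 'y' appears 3 times


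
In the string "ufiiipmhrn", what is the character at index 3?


Input string: 'ufiiipmhrn'
Operation: get character at index 3
Index mapping: s[0]='u', s[1]='f', s[2]='i', s[3]='i'
Result: 'i'


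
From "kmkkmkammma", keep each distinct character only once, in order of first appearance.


Input: 'kmkkmkammma'
Operation: keep first occurrence of each character
Scan: s[0]='k' new -> keep; s[1]='m' new -> keep; s[2]='k' seen -> skip; s[3]='k' seen -> skip; s[4]='m' seen -> skip; s[5]='k' seen -> skip; s[6]='a' new -> keep; s[7]='m' seen -> skip; s[8]='m' seen -> skip; s[9]='m' seen -> skip; s[10]='a' seen -> skip
Result: kma


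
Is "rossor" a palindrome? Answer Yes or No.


Input string: 'rossor'
Reversed: 'rossor'
Compare pairs: s[0]='r' vs s[5]='r' (match), s[1]='o' vs s[4]='o' (match), s[2]='s' vs s[3]='s' (match)
Palindrome: Yes


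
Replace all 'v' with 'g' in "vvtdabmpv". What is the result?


Input string: 'vvtdabmpv'
Operation: replace 'v' with 'g'
Positions of 'v': 0, 1, 8
After replacement: ggtdabmpg


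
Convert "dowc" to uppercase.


Input string: 'dowc'
Operation: convert each letter to uppercase
Mapping: 'd'->'D', 'o'->'O', 'w'->'W', 'c'->'C'
Result: DOWC


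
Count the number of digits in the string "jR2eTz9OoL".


Input string: 'jR2eTz9OoL'
Operation: count digit characters (0-9)
Scan: 'j', 'R', '2'(digit), 'e', 'T', 'z', '9'(digit), 'O', 'o', 'L'
Digits found: 2
Result: 2


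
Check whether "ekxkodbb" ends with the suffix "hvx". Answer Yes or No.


Input string: 'ekxkodbb'
Suffix to check: 'hvx'
Last 3 characters of input: 'dbb'
Match: False
Result: No


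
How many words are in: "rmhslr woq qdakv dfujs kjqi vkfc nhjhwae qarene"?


Input string: 'rmhslr woq qdakv dfujs kjqi vkfc nhjhwae qarene'
Operation: split by spaces
Words found: 'rmhslr', 'woq', 'qdakv', 'dfujs', 'kjqi', 'vkfc', 'nhjhwae', 'qarene'
Word count: 8


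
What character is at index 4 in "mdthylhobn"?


Input string: 'mdthylhobn'
Operation: get character at index 4
Index mapping: s[0]='m', s[1]='d', s[2]='t', s[3]='h', s[4]='y'
Result: 'y'


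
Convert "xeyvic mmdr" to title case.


Input string: 'xeyvic mmdr'
Operation: capitalize first letter of each word
Word transformations: 'xeyvic'->'Xeyvic', 'mmdr'->'Mmdr'
Result: Xeyvic Mmdr


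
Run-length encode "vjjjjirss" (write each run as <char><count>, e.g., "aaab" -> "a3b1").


Input: 'vjjjjirss'
Operation: identify consecutive runs
Runs: 'v' -> v1, 'jjjj' -> j4, 'i' -> i1, 'r' -> r1, 'ss' -> s2
Encoded: v1j4i1r1s2


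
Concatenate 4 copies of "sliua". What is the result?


Input string: 'sliua'
Operation: repeat 4 times
Concatenation: 'sliua' + 'sliua' + 'sliua' + 'sliua'
Result: sliuasliuasliuasliua


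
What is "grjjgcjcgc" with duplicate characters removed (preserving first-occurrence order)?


Input: 'grjjgcjcgc'
Operation: keep first occurrence of each character
Scan: s[0]='g' new -> keep; s[1]='r' new -> keep; s[2]='j' new -> keep; s[3]='j' seen -> skip; s[4]='g' seen -> skip; s[5]='c' new -> keep; s[6]='j' seen -> skip; s[7]='c' seen -> skip; s[8]='g' seen -> skip; s[9]='c' seen -> skip
Result: grjc


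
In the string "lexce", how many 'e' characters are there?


Input string: 'lexce'
Target character: 'e'
Scan each position: s[1]='e', s[4]='e'
Matches found at indices: 1, 4
Total: 2


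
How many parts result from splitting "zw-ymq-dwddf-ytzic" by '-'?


Input string: 'zw-ymq-dwddf-ytzic'
Delimiter: '-'
Split result: 'zw', 'ymq', 'dwddf', 'ytzic'
Number of parts: 4


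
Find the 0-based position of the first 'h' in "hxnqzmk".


Input string: 'hxnqzmk'
Target: 'h'
Scanning left to right: s[0]='h'
First match at index: 0


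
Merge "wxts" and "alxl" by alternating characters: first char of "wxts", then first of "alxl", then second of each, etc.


String 1: 'wxts'
String 2: 'alxl'
Operation: alternate characters
Pairs: 'w'+'a', 'x'+'l', 't'+'x', 's'+'l'
Result: waxltxsl


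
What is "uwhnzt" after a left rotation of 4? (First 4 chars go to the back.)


Input: 'uwhnzt', shift = 4
Operation: split at index 4 and swap parts
Front part s[0:4] = 'uwhn'
Back part s[4:] = 'zt'
Rotated = back + front = 'zt' + 'uwhn'
Result: ztuwhn


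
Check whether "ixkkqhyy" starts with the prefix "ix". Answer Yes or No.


Input string: 'ixkkqhyy'
Prefix to check: 'ix'
First 2 characters of input: 'ix'
Match: True
Result: Yes


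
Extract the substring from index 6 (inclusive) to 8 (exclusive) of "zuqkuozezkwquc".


Input string: 'zuqkuozezkwquc'
Operation: slice [6:8]
Extract characters: s[6]='z', s[7]='e'
Result: ze


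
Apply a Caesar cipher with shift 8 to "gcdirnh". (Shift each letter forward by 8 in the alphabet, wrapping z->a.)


Input: 'gcdirnh', shift = 8
Operation: for each letter, (position + 8) mod 26
Mapping: 'g'(6+8=14)->'o', 'c'(2+8=10)->'k', 'd'(3+8=11)->'l', 'i'(8+8=16)->'q', 'r'(17+8=25)->'z', 'n'(13+8=21)->'v', 'h'(7+8=15)->'p'
Result: oklqzvp


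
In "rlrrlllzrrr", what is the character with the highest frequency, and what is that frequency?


Input: 'rlrrlllzrrr'
Operation: tally each character
Counts: 'l':4, 'r':6, 'z':1
Maximum: 'r' appears 6 times


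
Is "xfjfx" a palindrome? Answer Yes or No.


Input string: 'xfjfx'
Reversed: 'xfjfx'
Compare pairs: s[0]='x' vs s[4]='x' (match), s[1]='f' vs s[3]='f' (match)
Palindrome: Yes


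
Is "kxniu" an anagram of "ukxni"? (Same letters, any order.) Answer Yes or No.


String 1: 'ukxni' -> sorted: 'iknux'
String 2: 'kxniu' -> sorted: 'iknux'
Compare sorted forms: 'iknux' == 'iknux'
Anagram: Yes


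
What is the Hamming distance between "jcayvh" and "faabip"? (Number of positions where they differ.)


String 1: 'jcayvh'
String 2: 'faabip'
Compare each position: pos 0: 'j'!='f', pos 1: 'c'!='a', pos 2: 'a'=='a', pos 3: 'y'!='b', pos 4: 'v'!='i', pos 5: 'h'!='p'
Differing positions: 5
Hamming distance: 5


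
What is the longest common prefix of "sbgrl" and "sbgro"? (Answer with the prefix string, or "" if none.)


String 1: 'sbgrl'
String 2: 'sbgro'
Compare position by position:
pos 0: 's' vs 's' match
pos 1: 'b' vs 'b' match
pos 2: 'g' vs 'g' match
pos 3: 'r' vs 'r' match
pos 4: 'l' vs 'o' differ -> stop
Longest common prefix: "sbgr" (length 4)


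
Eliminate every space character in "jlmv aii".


Input string: 'jlmv aii'
Operation: remove all spaces
Words: 'jlmv', 'aii'
Join without spaces: jlmvaii


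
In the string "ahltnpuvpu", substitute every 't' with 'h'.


Input string: 'ahltnpuvpu'
Operation: replace 't' with 'h'
Positions of 't': 3
After replacement: ahlhnpuvpu


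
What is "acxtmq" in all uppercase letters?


Input string: 'acxtmq'
Operation: convert each letter to uppercase
Mapping: 'a'->'A', 'c'->'C', 'x'->'X', 't'->'T', 'm'->'M', 'q'->'Q'
Result: ACXTMQ


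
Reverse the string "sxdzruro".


Input string: 'sxdzruro'
Operation: reverse character order
Original order: 's' -> 'x' -> 'd' -> 'z' -> 'r' -> 'u' -> 'r' -> 'o'
Reversed order: 'o' -> 'r' -> 'u' -> 'r' -> 'z' -> 'd' -> 'x' -> 's'
Result: orurzdxs


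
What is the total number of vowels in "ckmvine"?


Input string: 'ckmvine'
Operation: count vowels (a, e, i, o, u)
Scan: s[0]='c', s[1]='k', s[2]='m', s[3]='v', s[4]='i' (vowel), s[5]='n', s[6]='e' (vowel)
Vowels found: 2
Result: 2


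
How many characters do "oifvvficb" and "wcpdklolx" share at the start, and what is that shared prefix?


String 1: 'oifvvficb'
String 2: 'wcpdklolx'
Compare position by position:
pos 0: 'o' vs 'w' differ -> stop
Longest common prefix: "" (length 0)


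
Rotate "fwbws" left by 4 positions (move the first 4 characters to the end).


Input: 'fwbws', shift = 4
Operation: split at index 4 and swap parts
Front part s[0:4] = 'fwbw'
Back part s[4:] = 's'
Rotated = back + front = 's' + 'fwbw'
Result: sfwbw


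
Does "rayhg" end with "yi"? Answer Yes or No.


Input string: 'rayhg'
Suffix to check: 'yi'
Last 2 characters of input: 'hg'
Match: False
Result: No


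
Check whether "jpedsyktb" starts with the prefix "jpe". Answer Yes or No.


Input string: 'jpedsyktb'
Prefix to check: 'jpe'
First 3 characters of input: 'jpe'
Match: True
Result: Yes


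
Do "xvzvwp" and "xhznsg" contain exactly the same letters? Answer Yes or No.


String 1: 'xvzvwp' -> sorted: 'pvvwxz'
String 2: 'xhznsg' -> sorted: 'ghnsxz'
Compare sorted forms: 'pvvwxz' != 'ghnsxz'
Anagram: No


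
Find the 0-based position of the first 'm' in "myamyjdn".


Input string: 'myamyjdn'
Target: 'm'
Scanning left to right: s[0]='m'
First match at index: 0


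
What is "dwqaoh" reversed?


Input string: 'dwqaoh'
Operation: reverse character order
Original order: 'd' -> 'w' -> 'q' -> 'a' -> 'o' -> 'h'
Reversed order: 'h' -> 'o' -> 'a' -> 'q' -> 'w' -> 'd'
Result: hoaqwd


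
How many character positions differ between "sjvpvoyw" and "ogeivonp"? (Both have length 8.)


String 1: 'sjvpvoyw'
String 2: 'ogeivonp'
Compare each position: pos 0: 's'!='o', pos 1: 'j'!='g', pos 2: 'v'!='e', pos 3: 'p'!='i', pos 4: 'v'=='v', pos 5: 'o'=='o', pos 6: 'y'!='n', pos 7: 'w'!='p'
Differing positions: 6
Hamming distance: 6


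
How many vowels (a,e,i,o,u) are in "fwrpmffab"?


Input string: 'fwrpmffab'
Operation: count vowels (a, e, i, o, u)
Scan: s[0]='f', s[1]='w', s[2]='r', s[3]='p', s[4]='m', s[5]='f', s[6]='f', s[7]='a' (vowel), s[8]='b'
Vowels found: 1
Result: 1


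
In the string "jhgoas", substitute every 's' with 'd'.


Input string: 'jhgoas'
Operation: replace 's' with 'd'
Positions of 's': 5
After replacement: jhgoad


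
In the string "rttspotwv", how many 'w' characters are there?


Input string: 'rttspotwv'
Target character: 'w'
Scan each position: s[7]='w'
Matches found at indices: 7
Total: 1


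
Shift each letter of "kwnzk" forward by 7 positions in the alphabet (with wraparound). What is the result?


Input: 'kwnzk', shift = 7
Operation: for each letter, (position + 7) mod 26
Mapping: 'k'(10+7=17)->'r', 'w'(22+7=29, 29 mod 26=3)->'d', 'n'(13+7=20)->'u', 'z'(25+7=32, 32 mod 26=6)->'g', 'k'(10+7=17)->'r'
Result: rdugr


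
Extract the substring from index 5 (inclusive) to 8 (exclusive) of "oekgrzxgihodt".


Input string: 'oekgrzxgihodt'
Operation: slice [5:8]
Extract characters: s[5]='z', s[6]='x', s[7]='g'
Result: zxg


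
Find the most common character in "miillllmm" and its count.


Input: 'miillllmm'
Operation: tally each character
Counts: 'i':2, 'l':4, 'm':3
Maximum: 'l' appears 4 times


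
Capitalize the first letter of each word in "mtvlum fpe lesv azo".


Input string: 'mtvlum fpe lesv azo'
Operation: capitalize first letter of each word
Word transformations: 'mtvlum'->'Mtvlum', 'fpe'->'Fpe', 'lesv'->'Lesv', 'azo'->'Azo'
Result: Mtvlum Fpe Lesv Azo


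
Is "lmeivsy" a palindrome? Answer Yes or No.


Input string: 'lmeivsy'
Reversed: 'ysvieml'
Compare pairs: s[0]='l' vs s[6]='y' (mismatch), s[1]='m' vs s[5]='s' (mismatch), s[2]='e' vs s[4]='v' (mismatch)
Palindrome: No


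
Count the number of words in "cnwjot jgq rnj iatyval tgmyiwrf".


Input string: 'cnwjot jgq rnj iatyval tgmyiwrf'
Operation: split by spaces
Words found: 'cnwjot', 'jgq', 'rnj', 'iatyval', 'tgmyiwrf'
Word count: 5


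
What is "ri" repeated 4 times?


Input string: 'ri'
Operation: repeat 4 times
Concatenation: 'ri' + 'ri' + 'ri' + 'ri'
Result: riririri


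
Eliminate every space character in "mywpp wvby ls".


Input string: 'mywpp wvby ls'
Operation: remove all spaces
Words: 'mywpp', 'wvby', 'ls'
Join without spaces: mywppwvbyls


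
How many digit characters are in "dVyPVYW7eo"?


Input string: 'dVyPVYW7eo'
Operation: count digit characters (0-9)
Scan: 'd', 'V', 'y', 'P', 'V', 'Y', 'W', '7'(digit), 'e', 'o'
Digits found: 1
Result: 1


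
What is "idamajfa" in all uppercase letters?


Input string: 'idamajfa'
Operation: convert each letter to uppercase
Mapping: 'i'->'I', 'd'->'D', 'a'->'A', 'm'->'M', 'a'->'A', 'j'->'J', 'f'->'F', 'a'->'A'
Result: IDAMAJFA


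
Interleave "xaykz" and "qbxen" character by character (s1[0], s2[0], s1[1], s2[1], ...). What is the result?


String 1: 'xaykz'
String 2: 'qbxen'
Operation: alternate characters
Pairs: 'x'+'q', 'a'+'b', 'y'+'x', 'k'+'e', 'z'+'n'
Result: xqabyxkezn


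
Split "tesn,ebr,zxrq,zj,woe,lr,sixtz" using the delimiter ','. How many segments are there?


Input string: 'tesn,ebr,zxrq,zj,woe,lr,sixtz'
Delimiter: ','
Split result: 'tesn', 'ebr', 'zxrq', 'zj', 'woe', 'lr', 'sixtz'
Number of parts: 7


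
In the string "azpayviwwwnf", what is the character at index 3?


Input string: 'azpayviwwwnf'
Operation: get character at index 3
Index mapping: s[0]='a', s[1]='z', s[2]='p', s[3]='a'
Result: 'a'


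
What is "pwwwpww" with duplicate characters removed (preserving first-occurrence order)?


Input: 'pwwwpww'
Operation: keep first occurrence of each character
Scan: s[0]='p' new -> keep; s[1]='w' new -> keep; s[2]='w' seen -> skip; s[3]='w' seen -> skip; s[4]='p' seen -> skip; s[5]='w' seen -> skip; s[6]='w' seen -> skip
Result: pw


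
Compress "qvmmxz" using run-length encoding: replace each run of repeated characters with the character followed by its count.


Input: 'qvmmxz'
Operation: identify consecutive runs
Runs: 'q' -> q1, 'v' -> v1, 'mm' -> m2, 'x' -> x1, 'z' -> z1
Encoded: q1v1m2x1z1


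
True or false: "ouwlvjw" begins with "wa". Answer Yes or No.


Input string: 'ouwlvjw'
Prefix to check: 'wa'
First 2 characters of input: 'ou'
Match: False
Result: No


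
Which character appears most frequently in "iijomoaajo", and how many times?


Input: 'iijomoaajo'
Operation: tally each character
Counts: 'a':2, 'i':2, 'j':2, 'm':1, 'o':3
Maximum: 'o' appears 3 times


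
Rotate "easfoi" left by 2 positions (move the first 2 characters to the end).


Input: 'easfoi', shift = 2
Operation: split at index 2 and swap parts
Front part s[0:2] = 'ea'
Back part s[2:] = 'sfoi'
Rotated = back + front = 'sfoi' + 'ea'
Result: sfoiea


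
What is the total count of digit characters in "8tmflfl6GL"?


Input string: '8tmflfl6GL'
Operation: count digit characters (0-9)
Scan: '8'(digit), 't', 'm', 'f', 'l', 'f', 'l', '6'(digit), 'G', 'L'
Digits found: 2
Result: 2


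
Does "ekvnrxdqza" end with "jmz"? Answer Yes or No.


Input string: 'ekvnrxdqza'
Suffix to check: 'jmz'
Last 3 characters of input: 'qza'
Match: False
Result: No


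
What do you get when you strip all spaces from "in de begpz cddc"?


Input string: 'in de begpz cddc'
Operation: remove all spaces
Words: 'in', 'de', 'begpz', 'cddc'
Join without spaces: indebegpzcddc


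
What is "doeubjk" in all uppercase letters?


Input string: 'doeubjk'
Operation: convert each letter to uppercase
Mapping: 'd'->'D', 'o'->'O', 'e'->'E', 'u'->'U', 'b'->'B', 'j'->'J', 'k'->'K'
Result: DOEUBJK


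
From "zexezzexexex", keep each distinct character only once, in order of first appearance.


Input: 'zexezzexexex'
Operation: keep first occurrence of each character
Scan: s[0]='z' new -> keep; s[1]='e' new -> keep; s[2]='x' new -> keep; s[3]='e' seen -> skip; s[4]='z' seen -> skip; s[5]='z' seen -> skip; s[6]='e' seen -> skip; s[7]='x' seen -> skip; s[8]='e' seen -> skip; s[9]='x' seen -> skip; s[10]='e' seen -> skip; s[11]='x' seen -> skip
Result: zex


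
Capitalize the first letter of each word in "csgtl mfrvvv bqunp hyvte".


Input string: 'csgtl mfrvvv bqunp hyvte'
Operation: capitalize first letter of each word
Word transformations: 'csgtl'->'Csgtl', 'mfrvvv'->'Mfrvvv', 'bqunp'->'Bqunp', 'hyvte'->'Hyvte'
Result: Csgtl Mfrvvv Bqunp Hyvte


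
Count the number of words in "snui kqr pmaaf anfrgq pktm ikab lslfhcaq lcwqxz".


Input string: 'snui kqr pmaaf anfrgq pktm ikab lslfhcaq lcwqxz'
Operation: split by spaces
Words found: 'snui', 'kqr', 'pmaaf', 'anfrgq', 'pktm', 'ikab', 'lslfhcaq', 'lcwqxz'
Word count: 8


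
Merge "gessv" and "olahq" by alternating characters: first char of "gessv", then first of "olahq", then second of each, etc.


String 1: 'gessv'
String 2: 'olahq'
Operation: alternate characters
Pairs: 'g'+'o', 'e'+'l', 's'+'a', 's'+'h', 'v'+'q'
Result: goelsashvq


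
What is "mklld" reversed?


Input string: 'mklld'
Operation: reverse character order
Original order: 'm' -> 'k' -> 'l' -> 'l' -> 'd'
Reversed order: 'd' -> 'l' -> 'l' -> 'k' -> 'm'
Result: dllkm


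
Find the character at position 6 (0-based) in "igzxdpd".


Input string: 'igzxdpd'
Operation: get character at index 6
Index mapping: s[0]='i', s[1]='g', s[2]='z', s[3]='x', s[4]='d', s[5]='p', s[6]='d'
Result: 'd'


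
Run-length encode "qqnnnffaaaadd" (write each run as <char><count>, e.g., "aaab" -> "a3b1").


Input: 'qqnnnffaaaadd'
Operation: identify consecutive runs
Runs: 'qq' -> q2, 'nnn' -> n3, 'ff' -> f2, 'aaaa' -> a4, 'dd' -> d2
Encoded: q2n3f2a4d2


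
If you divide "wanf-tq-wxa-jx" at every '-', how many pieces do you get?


Input string: 'wanf-tq-wxa-jx'
Delimiter: '-'
Split result: 'wanf', 'tq', 'wxa', 'jx'
Number of parts: 4


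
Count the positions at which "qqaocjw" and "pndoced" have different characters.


String 1: 'qqaocjw'
String 2: 'pndoced'
Compare each position: pos 0: 'q'!='p', pos 1: 'q'!='n', pos 2: 'a'!='d', pos 3: 'o'=='o', pos 4: 'c'=='c', pos 5: 'j'!='e', pos 6: 'w'!='d'
Differing positions: 5
Hamming distance: 5


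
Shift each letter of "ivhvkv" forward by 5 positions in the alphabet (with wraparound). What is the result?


Input: 'ivhvkv', shift = 5
Operation: for each letter, (position + 5) mod 26
Mapping: 'i'(8+5=13)->'n', 'v'(21+5=26, 26 mod 26=0)->'a', 'h'(7+5=12)->'m', 'v'(21+5=26, 26 mod 26=0)->'a', 'k'(10+5=15)->'p', 'v'(21+5=26, 26 mod 26=0)->'a'
Result: namapa


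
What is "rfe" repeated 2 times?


Input string: 'rfe'
Operation: repeat 2 times
Concatenation: 'rfe' + 'rfe'
Result: rferfe


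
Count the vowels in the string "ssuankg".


Input string: 'ssuankg'
Operation: count vowels (a, e, i, o, u)
Scan: s[0]='s', s[1]='s', s[2]='u' (vowel), s[3]='a' (vowel), s[4]='n', s[5]='k', s[6]='g'
Vowels found: 2
Result: 2


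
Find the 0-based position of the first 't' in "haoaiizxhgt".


Input string: 'haoaiizxhgt'
Target: 't'
Scanning left to right: s[0]='h', s[1]='a', s[2]='o', s[3]='a', s[4]='i', s[5]='i', s[6]='z', s[7]='x', s[8]='h', s[9]='g', s[10]='t'
First match at index: 10


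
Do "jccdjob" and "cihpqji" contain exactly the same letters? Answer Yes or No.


String 1: 'jccdjob' -> sorted: 'bccdjjo'
String 2: 'cihpqji' -> sorted: 'chiijpq'
Compare sorted forms: 'bccdjjo' != 'chiijpq'
Anagram: No


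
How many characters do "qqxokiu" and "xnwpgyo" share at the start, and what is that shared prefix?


String 1: 'qqxokiu'
String 2: 'xnwpgyo'
Compare position by position:
pos 0: 'q' vs 'x' differ -> stop
Longest common prefix: "" (length 0)


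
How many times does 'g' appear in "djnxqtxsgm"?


Input string: 'djnxqtxsgm'
Target character: 'g'
Scan each position: s[8]='g'
Matches found at indices: 8
Total: 1


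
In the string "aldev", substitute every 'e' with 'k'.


Input string: 'aldev'
Operation: replace 'e' with 'k'
Positions of 'e': 3
After replacement: aldkv


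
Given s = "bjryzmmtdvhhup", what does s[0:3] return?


Input string: 'bjryzmmtdvhhup'
Operation: slice [0:3]
Extract characters: s[0]='b', s[1]='j', s[2]='r'
Result: bjr


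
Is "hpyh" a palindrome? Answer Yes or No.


Input string: 'hpyh'
Reversed: 'hyph'
Compare pairs: s[0]='h' vs s[3]='h' (match), s[1]='p' vs s[2]='y' (mismatch)
Palindrome: No


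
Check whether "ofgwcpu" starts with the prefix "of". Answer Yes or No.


Input string: 'ofgwcpu'
Prefix to check: 'of'
First 2 characters of input: 'of'
Match: True
Result: Yes


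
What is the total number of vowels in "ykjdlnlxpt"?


Input string: 'ykjdlnlxpt'
Operation: count vowels (a, e, i, o, u)
Scan: s[0]='y', s[1]='k', s[2]='j', s[3]='d', s[4]='l', s[5]='n', s[6]='l', s[7]='x', s[8]='p', s[9]='t'
Vowels found: 0
Result: 0


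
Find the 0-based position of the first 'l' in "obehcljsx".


Input string: 'obehcljsx'
Target: 'l'
Scanning left to right: s[0]='o', s[1]='b', s[2]='e', s[3]='h', s[4]='c', s[5]='l'
First match at index: 5


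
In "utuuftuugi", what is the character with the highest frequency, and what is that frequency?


Input: 'utuuftuugi'
Operation: tally each character
Counts: 'f':1, 'g':1, 'i':1, 't':2, 'u':5
Maximum: 'u' appears 5 times


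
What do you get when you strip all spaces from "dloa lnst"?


Input string: 'dloa lnst'
Operation: remove all spaces
Words: 'dloa', 'lnst'
Join without spaces: dloalnst


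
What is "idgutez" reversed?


Input string: 'idgutez'
Operation: reverse character order
Original order: 'i' -> 'd' -> 'g' -> 'u' -> 't' -> 'e' -> 'z'
Reversed order: 'z' -> 'e' -> 't' -> 'u' -> 'g' -> 'd' -> 'i'
Result: zetugdi


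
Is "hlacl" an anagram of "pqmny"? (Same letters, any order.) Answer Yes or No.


String 1: 'pqmny' -> sorted: 'mnpqy'
String 2: 'hlacl' -> sorted: 'achll'
Compare sorted forms: 'mnpqy' != 'achll'
Anagram: No


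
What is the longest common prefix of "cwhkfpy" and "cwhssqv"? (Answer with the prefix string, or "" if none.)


String 1: 'cwhkfpy'
String 2: 'cwhssqv'
Compare position by position:
pos 0: 'c' vs 'c' match
pos 1: 'w' vs 'w' match
pos 2: 'h' vs 'h' match
pos 3: 'k' vs 's' differ -> stop
Longest common prefix: "cwh" (length 3)


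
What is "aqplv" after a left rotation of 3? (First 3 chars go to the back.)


Input: 'aqplv', shift = 3
Operation: split at index 3 and swap parts
Front part s[0:3] = 'aqp'
Back part s[3:] = 'lv'
Rotated = back + front = 'lv' + 'aqp'
Result: lvaqp


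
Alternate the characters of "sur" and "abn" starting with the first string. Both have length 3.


String 1: 'sur'
String 2: 'abn'
Operation: alternate characters
Pairs: 's'+'a', 'u'+'b', 'r'+'n'
Result: saubrn


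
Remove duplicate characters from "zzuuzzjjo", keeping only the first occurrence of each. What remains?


Input: 'zzuuzzjjo'
Operation: keep first occurrence of each character
Scan: s[0]='z' new -> keep; s[1]='z' seen -> skip; s[2]='u' new -> keep; s[3]='u' seen -> skip; s[4]='z' seen -> skip; s[5]='z' seen -> skip; s[6]='j' new -> keep; s[7]='j' seen -> skip; s[8]='o' new -> keep
Result: zujo


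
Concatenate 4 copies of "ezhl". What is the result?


Input string: 'ezhl'
Operation: repeat 4 times
Concatenation: 'ezhl' + 'ezhl' + 'ezhl' + 'ezhl'
Result: ezhlezhlezhlezhl


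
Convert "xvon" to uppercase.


Input string: 'xvon'
Operation: convert each letter to uppercase
Mapping: 'x'->'X', 'v'->'V', 'o'->'O', 'n'->'N'
Result: XVON


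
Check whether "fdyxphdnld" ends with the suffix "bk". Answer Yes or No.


Input string: 'fdyxphdnld'
Suffix to check: 'bk'
Last 2 characters of input: 'ld'
Match: False
Result: No


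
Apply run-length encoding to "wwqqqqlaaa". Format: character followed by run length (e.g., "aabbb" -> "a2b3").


Input: 'wwqqqqlaaa'
Operation: identify consecutive runs
Runs: 'ww' -> w2, 'qqqq' -> q4, 'l' -> l1, 'aaa' -> a3
Encoded: w2q4l1a3


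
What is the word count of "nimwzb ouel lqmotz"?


Input string: 'nimwzb ouel lqmotz'
Operation: split by spaces
Words found: 'nimwzb', 'ouel', 'lqmotz'
Word count: 3


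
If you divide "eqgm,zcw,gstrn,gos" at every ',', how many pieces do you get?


Input string: 'eqgm,zcw,gstrn,gos'
Delimiter: ','
Split result: 'eqgm', 'zcw', 'gstrn', 'gos'
Number of parts: 4


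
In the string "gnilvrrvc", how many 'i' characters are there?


Input string: 'gnilvrrvc'
Target character: 'i'
Scan each position: s[2]='i'
Matches found at indices: 2
Total: 1


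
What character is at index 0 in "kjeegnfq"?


Input string: 'kjeegnfq'
Operation: get character at index 0
Index mapping: s[0]='k'
Result: 'k'


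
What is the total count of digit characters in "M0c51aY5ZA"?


Input string: 'M0c51aY5ZA'
Operation: count digit characters (0-9)
Scan: 'M', '0'(digit), 'c', '5'(digit), '1'(digit), 'a', 'Y', '5'(digit), 'Z', 'A'
Digits found: 4
Result: 4


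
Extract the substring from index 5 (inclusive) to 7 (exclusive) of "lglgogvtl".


Input string: 'lglgogvtl'
Operation: slice [5:7]
Extract characters: s[5]='g', s[6]='v'
Result: gv


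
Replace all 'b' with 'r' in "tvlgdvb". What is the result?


Input string: 'tvlgdvb'
Operation: replace 'b' with 'r'
Positions of 'b': 6
After replacement: tvlgdvr


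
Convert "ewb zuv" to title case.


Input string: 'ewb zuv'
Operation: capitalize first letter of each word
Word transformations: 'ewb'->'Ewb', 'zuv'->'Zuv'
Result: Ewb Zuv


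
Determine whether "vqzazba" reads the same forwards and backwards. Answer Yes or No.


Input string: 'vqzazba'
Reversed: 'abzazqv'
Compare pairs: s[0]='v' vs s[6]='a' (mismatch), s[1]='q' vs s[5]='b' (mismatch), s[2]='z' vs s[4]='z' (match)
Palindrome: No


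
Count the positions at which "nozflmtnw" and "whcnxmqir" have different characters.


String 1: 'nozflmtnw'
String 2: 'whcnxmqir'
Compare each position: pos 0: 'n'!='w', pos 1: 'o'!='h', pos 2: 'z'!='c', pos 3: 'f'!='n', pos 4: 'l'!='x', pos 5: 'm'=='m', pos 6: 't'!='q', pos 7: 'n'!='i', pos 8: 'w'!='r'
Differing positions: 8
Hamming distance: 8


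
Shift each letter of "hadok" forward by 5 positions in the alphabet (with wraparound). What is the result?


Input: 'hadok', shift = 5
Operation: for each letter, (position + 5) mod 26
Mapping: 'h'(7+5=12)->'m', 'a'(0+5=5)->'f', 'd'(3+5=8)->'i', 'o'(14+5=19)->'t', 'k'(10+5=15)->'p'
Result: mfitp


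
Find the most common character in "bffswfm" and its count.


Input: 'bffswfm'
Operation: tally each character
Counts: 'b':1, 'f':3, 'm':1, 's':1, 'w':1
Maximum: 'f' appears 3 times


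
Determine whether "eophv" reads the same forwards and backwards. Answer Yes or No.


Input string: 'eophv'
Reversed: 'vhpoe'
Compare pairs: s[0]='e' vs s[4]='v' (mismatch), s[1]='o' vs s[3]='h' (mismatch)
Palindrome: No


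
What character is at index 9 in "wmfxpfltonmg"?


Input string: 'wmfxpfltonmg'
Operation: get character at index 9
Index mapping: s[0]='w', s[1]='m', s[2]='f', s[3]='x', s[4]='p', s[5]='f', s[6]='l', s[7]='t', s[8]='o', s[9]='n'
Result: 'n'


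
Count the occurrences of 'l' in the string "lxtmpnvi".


Input string: 'lxtmpnvi'
Target character: 'l'
Scan each position: s[0]='l'
Matches found at indices: 0
Total: 1


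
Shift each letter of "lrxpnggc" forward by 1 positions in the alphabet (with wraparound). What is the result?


Input: 'lrxpnggc', shift = 1
Operation: for each letter, (position + 1) mod 26
Mapping: 'l'(11+1=12)->'m', 'r'(17+1=18)->'s', 'x'(23+1=24)->'y', 'p'(15+1=16)->'q', 'n'(13+1=14)->'o', 'g'(6+1=7)->'h', 'g'(6+1=7)->'h', 'c'(2+1=3)->'d'
Result: msyqohhd


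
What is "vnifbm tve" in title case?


Input string: 'vnifbm tve'
Operation: capitalize first letter of each word
Word transformations: 'vnifbm'->'Vnifbm', 'tve'->'Tve'
Result: Vnifbm Tve


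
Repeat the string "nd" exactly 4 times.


Input string: 'nd'
Operation: repeat 4 times
Concatenation: 'nd' + 'nd' + 'nd' + 'nd'
Result: ndndndnd


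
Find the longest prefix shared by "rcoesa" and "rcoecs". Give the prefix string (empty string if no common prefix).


String 1: 'rcoesa'
String 2: 'rcoecs'
Compare position by position:
pos 0: 'r' vs 'r' match
pos 1: 'c' vs 'c' match
pos 2: 'o' vs 'o' match
pos 3: 'e' vs 'e' match
pos 4: 's' vs 'c' differ -> stop
Longest common prefix: "rcoe" (length 4)


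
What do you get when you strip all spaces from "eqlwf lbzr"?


Input string: 'eqlwf lbzr'
Operation: remove all spaces
Words: 'eqlwf', 'lbzr'
Join without spaces: eqlwflbzr


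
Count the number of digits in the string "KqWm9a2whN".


Input string: 'KqWm9a2whN'
Operation: count digit characters (0-9)
Scan: 'K', 'q', 'W', 'm', '9'(digit), 'a', '2'(digit), 'w', 'h', 'N'
Digits found: 2
Result: 2


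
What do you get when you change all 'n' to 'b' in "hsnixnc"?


Input string: 'hsnixnc'
Operation: replace 'n' with 'b'
Positions of 'n': 2, 5
After replacement: hsbixbc


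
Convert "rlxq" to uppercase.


Input string: 'rlxq'
Operation: convert each letter to uppercase
Mapping: 'r'->'R', 'l'->'L', 'x'->'X', 'q'->'Q'
Result: RLXQ


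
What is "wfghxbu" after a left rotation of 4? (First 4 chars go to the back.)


Input: 'wfghxbu', shift = 4
Operation: split at index 4 and swap parts
Front part s[0:4] = 'wfgh'
Back part s[4:] = 'xbu'
Rotated = back + front = 'xbu' + 'wfgh'
Result: xbuwfgh


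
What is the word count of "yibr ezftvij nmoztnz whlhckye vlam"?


Input string: 'yibr ezftvij nmoztnz whlhckye vlam'
Operation: split by spaces
Words found: 'yibr', 'ezftvij', 'nmoztnz', 'whlhckye', 'vlam'
Word count: 5


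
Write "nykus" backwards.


Input string: 'nykus'
Operation: reverse character order
Original order: 'n' -> 'y' -> 'k' -> 'u' -> 's'
Reversed order: 's' -> 'u' -> 'k' -> 'y' -> 'n'
Result: sukyn


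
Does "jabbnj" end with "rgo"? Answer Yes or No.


Input string: 'jabbnj'
Suffix to check: 'rgo'
Last 3 characters of input: 'bnj'
Match: False
Result: No


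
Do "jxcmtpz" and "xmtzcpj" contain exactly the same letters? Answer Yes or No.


String 1: 'jxcmtpz' -> sorted: 'cjmptxz'
String 2: 'xmtzcpj' -> sorted: 'cjmptxz'
Compare sorted forms: 'cjmptxz' == 'cjmptxz'
Anagram: Yes


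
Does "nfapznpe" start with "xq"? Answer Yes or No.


Input string: 'nfapznpe'
Prefix to check: 'xq'
First 2 characters of input: 'nf'
Match: False
Result: No


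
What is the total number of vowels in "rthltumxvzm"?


Input string: 'rthltumxvzm'
Operation: count vowels (a, e, i, o, u)
Scan: s[0]='r', s[1]='t', s[2]='h', s[3]='l', s[4]='t', s[5]='u' (vowel), s[6]='m', s[7]='x', s[8]='v', s[9]='z', s[10]='m'
Vowels found: 1
Result: 1


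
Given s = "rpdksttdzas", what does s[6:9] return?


Input string: 'rpdksttdzas'
Operation: slice [6:9]
Extract characters: s[6]='t', s[7]='d', s[8]='z'
Result: tdz


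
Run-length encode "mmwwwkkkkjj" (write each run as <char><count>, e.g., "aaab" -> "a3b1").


Input: 'mmwwwkkkkjj'
Operation: identify consecutive runs
Runs: 'mm' -> m2, 'www' -> w3, 'kkkk' -> k4, 'jj' -> j2
Encoded: m2w3k4j2


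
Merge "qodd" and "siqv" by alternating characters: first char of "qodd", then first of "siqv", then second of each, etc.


String 1: 'qodd'
String 2: 'siqv'
Operation: alternate characters
Pairs: 'q'+'s', 'o'+'i', 'd'+'q', 'd'+'v'
Result: qsoidqdv


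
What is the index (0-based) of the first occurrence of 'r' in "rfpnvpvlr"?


Input string: 'rfpnvpvlr'
Target: 'r'
Scanning left to right: s[0]='r'
First match at index: 0


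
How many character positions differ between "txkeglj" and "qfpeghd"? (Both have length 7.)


String 1: 'txkeglj'
String 2: 'qfpeghd'
Compare each position: pos 0: 't'!='q', pos 1: 'x'!='f', pos 2: 'k'!='p', pos 3: 'e'=='e', pos 4: 'g'=='g', pos 5: 'l'!='h', pos 6: 'j'!='d'
Differing positions: 5
Hamming distance: 5


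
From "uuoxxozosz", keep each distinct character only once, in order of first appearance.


Input: 'uuoxxozosz'
Operation: keep first occurrence of each character
Scan: s[0]='u' new -> keep; s[1]='u' seen -> skip; s[2]='o' new -> keep; s[3]='x' new -> keep; s[4]='x' seen -> skip; s[5]='o' seen -> skip; s[6]='z' new -> keep; s[7]='o' seen -> skip; s[8]='s' new -> keep; s[9]='z' seen -> skip
Result: uoxzs


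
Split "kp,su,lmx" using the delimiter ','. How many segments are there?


Input string: 'kp,su,lmx'
Delimiter: ','
Split result: 'kp', 'su', 'lmx'
Number of parts: 3


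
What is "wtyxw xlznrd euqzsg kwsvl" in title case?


Input string: 'wtyxw xlznrd euqzsg kwsvl'
Operation: capitalize first letter of each word
Word transformations: 'wtyxw'->'Wtyxw', 'xlznrd'->'Xlznrd', 'euqzsg'->'Euqzsg', 'kwsvl'->'Kwsvl'
Result: Wtyxw Xlznrd Euqzsg Kwsvl


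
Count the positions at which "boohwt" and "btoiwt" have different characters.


String 1: 'boohwt'
String 2: 'btoiwt'
Compare each position: pos 0: 'b'=='b', pos 1: 'o'!='t', pos 2: 'o'=='o', pos 3: 'h'!='i', pos 4: 'w'=='w', pos 5: 't'=='t'
Differing positions: 2
Hamming distance: 2


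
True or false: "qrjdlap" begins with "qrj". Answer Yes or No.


Input string: 'qrjdlap'
Prefix to check: 'qrj'
First 3 characters of input: 'qrj'
Match: True
Result: Yes


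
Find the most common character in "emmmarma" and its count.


Input: 'emmmarma'
Operation: tally each character
Counts: 'a':2, 'e':1, 'm':4, 'r':1
Maximum: 'm' appears 4 times


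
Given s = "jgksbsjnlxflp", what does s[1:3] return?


Input string: 'jgksbsjnlxflp'
Operation: slice [1:3]
Extract characters: s[1]='g', s[2]='k'
Result: gk


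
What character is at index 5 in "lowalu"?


Input string: 'lowalu'
Operation: get character at index 5
Index mapping: s[0]='l', s[1]='o', s[2]='w', s[3]='a', s[4]='l', s[5]='u'
Result: 'u'


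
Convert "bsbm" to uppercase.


Input string: 'bsbm'
Operation: convert each letter to uppercase
Mapping: 'b'->'B', 's'->'S', 'b'->'B', 'm'->'M'
Result: BSBM


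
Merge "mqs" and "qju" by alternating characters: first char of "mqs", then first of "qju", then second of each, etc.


String 1: 'mqs'
String 2: 'qju'
Operation: alternate characters
Pairs: 'm'+'q', 'q'+'j', 's'+'u'
Result: mqqjsu


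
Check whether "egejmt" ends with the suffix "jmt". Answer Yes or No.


Input string: 'egejmt'
Suffix to check: 'jmt'
Last 3 characters of input: 'jmt'
Match: True
Result: Yes


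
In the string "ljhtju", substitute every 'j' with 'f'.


Input string: 'ljhtju'
Operation: replace 'j' with 'f'
Positions of 'j': 1, 4
After replacement: lfhtfu


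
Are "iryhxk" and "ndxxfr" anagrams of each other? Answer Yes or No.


String 1: 'iryhxk' -> sorted: 'hikrxy'
String 2: 'ndxxfr' -> sorted: 'dfnrxx'
Compare sorted forms: 'hikrxy' != 'dfnrxx'
Anagram: No


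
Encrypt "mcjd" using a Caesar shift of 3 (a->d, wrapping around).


Input: 'mcjd', shift = 3
Operation: for each letter, (position + 3) mod 26
Mapping: 'm'(12+3=15)->'p', 'c'(2+3=5)->'f', 'j'(9+3=12)->'m', 'd'(3+3=6)->'g'
Result: pfmg


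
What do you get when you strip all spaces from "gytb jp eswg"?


Input string: 'gytb jp eswg'
Operation: remove all spaces
Words: 'gytb', 'jp', 'eswg'
Join without spaces: gytbjpeswg


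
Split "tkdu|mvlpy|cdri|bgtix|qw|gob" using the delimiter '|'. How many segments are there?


Input string: 'tkdu|mvlpy|cdri|bgtix|qw|gob'
Delimiter: '|'
Split result: 'tkdu', 'mvlpy', 'cdri', 'bgtix', 'qw', 'gob'
Number of parts: 6


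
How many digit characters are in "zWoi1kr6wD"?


Input string: 'zWoi1kr6wD'
Operation: count digit characters (0-9)
Scan: 'z', 'W', 'o', 'i', '1'(digit), 'k', 'r', '6'(digit), 'w', 'D'
Digits found: 2
Result: 2


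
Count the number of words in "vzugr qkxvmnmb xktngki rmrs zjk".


Input string: 'vzugr qkxvmnmb xktngki rmrs zjk'
Operation: split by spaces
Words found: 'vzugr', 'qkxvmnmb', 'xktngki', 'rmrs', 'zjk'
Word count: 5


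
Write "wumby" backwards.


Input string: 'wumby'
Operation: reverse character order
Original order: 'w' -> 'u' -> 'm' -> 'b' -> 'y'
Reversed order: 'y' -> 'b' -> 'm' -> 'u' -> 'w'
Result: ybmuw


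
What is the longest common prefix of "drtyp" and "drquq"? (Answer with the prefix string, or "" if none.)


String 1: 'drtyp'
String 2: 'drquq'
Compare position by position:
pos 0: 'd' vs 'd' match
pos 1: 'r' vs 'r' match
pos 2: 't' vs 'q' differ -> stop
Longest common prefix: "dr" (length 2)
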